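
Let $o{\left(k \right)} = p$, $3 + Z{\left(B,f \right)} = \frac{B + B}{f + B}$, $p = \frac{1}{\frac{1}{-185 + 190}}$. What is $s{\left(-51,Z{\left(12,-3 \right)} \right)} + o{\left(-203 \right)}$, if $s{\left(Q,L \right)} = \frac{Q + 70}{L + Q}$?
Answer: $\frac{713}{154} \approx 4.6299$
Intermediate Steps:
$p = 5$ ($p = \frac{1}{\frac{1}{5}} = 5$)
$Z{\left(B,f \right)} = -3 + \frac{2 B}{B + f}$ ($Z{\left(B,f \right)} = -3 + \frac{B + B}{f + B} = -3 + \frac{2 B}{B + f}$)
$s{\left(Q,L \right)} = \frac{70 + Q}{L + Q}$
$o{\left(k \right)} = 5$
$s{\left(-51,Z{\left(12,-3 \right)} \right)} + o{\left(-203 \right)} = \frac{70 - 51}{\frac{\left(-1\right) 12 - -9}{12 - 3} - 51} + 5 = \frac{1}{\frac{-12 + 9}{9} - 51} \cdot 19 + 5 = \frac{1}{\frac{1}{9} \left(-3\right) - 51} \cdot 19 + 5 = \frac{1}{- \frac{1}{3} - 51} \cdot 19 + 5 = \frac{1}{- \frac{154}{3}} \cdot 19 + 5 = \left(- \frac{3}{154}\right) 19 + 5 = - \frac{57}{154} + 5 = \frac{713}{154}$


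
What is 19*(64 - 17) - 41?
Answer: 852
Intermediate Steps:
19*(64 - 17) - 41 = 19*47 - 41 = 893 - 41 = 852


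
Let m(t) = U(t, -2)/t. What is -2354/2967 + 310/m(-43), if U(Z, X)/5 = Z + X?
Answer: 2601364/44505 ≈ 58.451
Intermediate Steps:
U(Z, X) = 5*X + 5*Z (U(Z, X) = 5*(Z + X) = 5*(X + Z) = 5*X + 5*Z)
m(t) = (-10 + 5*t)/t (m(t) = (5*(-2) + 5*t)/t = (-10 + 5*t)/t)
-2354/2967 + 310/m(-43) = -2354/2967 + 310/(5 - 10/(-43)) = -2354*1/2967 + 310/(5 - 10*(-1/43)) = -2354/2967 + 310/(5 + 10/43) = -2354/2967 + 310/(225/43) = -2354/2967 + 310*(43/225) = -2354/2967 + 2666/45 = 2601364/44505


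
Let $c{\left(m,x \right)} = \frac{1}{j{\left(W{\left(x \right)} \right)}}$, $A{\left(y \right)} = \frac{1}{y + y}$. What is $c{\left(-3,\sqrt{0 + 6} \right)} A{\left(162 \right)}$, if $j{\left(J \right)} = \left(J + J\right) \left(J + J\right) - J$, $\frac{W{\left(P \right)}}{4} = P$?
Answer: $\frac{1}{124335} + \frac{\sqrt{6}}{11936160} \approx 8.248 \cdot 10^{-6}$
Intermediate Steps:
$A{\left(y \right)} = \frac{1}{2 y}$
$W{\left(P \right)} = 4 P$
$j{\left(J \right)} = - J + 4 J^{2}$ ($j{\left(J \right)} = 2 J 2 J - J = 4 J^{2} - J = - J + 4 J^{2}$)
$c{\left(m,x \right)} = \frac{1}{4 x \left(-1 + 16 x\right)}$ ($c{\left(m,x \right)} = \frac{1}{4 x \left(-1 + 4 \cdot 4 x\right)} = \frac{1}{4 x \left(-1 + 16 x\right)}$)
$c{\left(-3,\sqrt{0 + 6} \right)} A{\left(162 \right)} = \frac{1}{4 \sqrt{0 + 6} \left(-1 + 16 \sqrt{0 + 6}\right)} \frac{1}{2 \cdot 162} = \frac{1}{4 \sqrt{6} \left(-1 + 16 \sqrt{6}\right)} \frac{1}{2} \cdot \frac{1}{162} = \frac{\frac{1}{6} \sqrt{6}}{4 \left(-1 + 16 \sqrt{6}\right)} \frac{1}{324} = \frac{\sqrt{6}}{24 \left(-1 + 16 \sqrt{6}\right)} \frac{1}{324} = \frac{\sqrt{6}}{7776 \left(-1 + 16 \sqrt{6}\right)}$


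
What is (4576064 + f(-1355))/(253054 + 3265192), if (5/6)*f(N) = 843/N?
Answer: 15501414271/11918058325 ≈ 1.3007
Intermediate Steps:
f(N) = 5058/(5*N) (f(N) = 6*(843/N)/5 = 5058/(5*N))
(4576064 + f(-1355))/(253054 + 3265192) = (4576064 + (5058/5)/(-1355))/(253054 + 3265192) = (4576064 + (5058/5)*(-1/1355))/3518246 = (4576064 - 5058/6775)*(1/3518246) = (31002828542/6775)*(1/3518246) = 15501414271/11918058325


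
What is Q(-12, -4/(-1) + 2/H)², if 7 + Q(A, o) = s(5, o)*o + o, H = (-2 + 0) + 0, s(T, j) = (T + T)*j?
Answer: 7396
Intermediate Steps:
s(T, j) = 2*T*j (s(T, j) = (2*T)*j = 2*T*j)
H = -2 (H = -2 + 0 = -2)
Q(A, o) = -7 + o + 10*o² (Q(A, o) = -7 + ((2*5*o)*o + o) = -7 + ((10*o)*o + o) = -7 + (10*o² + o) = -7 + (o + 10*o²) = -7 + o + 10*o²)
Q(-12, -4/(-1) + 2/H)² = (-7 + (-4/(-1) + 2/(-2)) + 10*(-4/(-1) + 2/(-2))²)² = (-7 + (-4*(-1) + 2*(-½)) + 10*(-4*(-1) + 2*(-½))²)² = (-7 + (4 - 1) + 10*(4 - 1)²)² = (-7 + 3 + 10*3²)² = (-7 + 3 + 10*9)² = (-7 + 3 + 90)² = 86² = 7396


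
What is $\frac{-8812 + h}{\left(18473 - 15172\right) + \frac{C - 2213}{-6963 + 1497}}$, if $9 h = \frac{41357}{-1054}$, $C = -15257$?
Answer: $- \frac{76188741979}{28554023616} \approx -2.6682$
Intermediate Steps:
$h = - \frac{41357}{9486}$ ($h = \frac{41357 \frac{1}{-1054}}{9} = \frac{41357 \left(- \frac{1}{1054}\right)}{9} = \frac{1}{9} \left(- \frac{41357}{1054}\right) = - \frac{41357}{9486} \approx -4.3598$)
$\frac{-8812 + h}{\left(18473 - 15172\right) + \frac{C - 2213}{-6963 + 1497}} = \frac{-8812 - \frac{41357}{9486}}{\left(18473 - 15172\right) + \frac{-15257 - 2213}{-6963 + 1497}} = - \frac{83631989}{9486 \left(3301 - \frac{17470}{-5466}\right)} = - \frac{83631989}{9486 \left(3301 - - \frac{8735}{2733}\right)} = - \frac{83631989}{9486 \left(3301 + \frac{8735}{2733}\right)} = - \frac{83631989}{9486 \cdot \frac{9030368}{2733}} = \left(- \frac{83631989}{9486}\right) \frac{2733}{9030368} = - \frac{76188741979}{28554023616}$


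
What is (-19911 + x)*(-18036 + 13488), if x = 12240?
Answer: 34887708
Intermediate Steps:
(-19911 + x)*(-18036 + 13488) = (-19911 + 12240)*(-18036 + 13488) = -7671*(-4548) = 34887708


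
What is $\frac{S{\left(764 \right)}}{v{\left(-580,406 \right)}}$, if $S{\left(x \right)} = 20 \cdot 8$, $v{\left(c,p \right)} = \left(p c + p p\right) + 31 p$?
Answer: $- \frac{80}{29029} \approx -0.0027559$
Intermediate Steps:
$v{\left(c,p \right)} = p^{2} + 31 p + c p$ ($v{\left(c,p \right)} = \left(c p + p^{2}\right) + 31 p = \left(p^{2} + c p\right) + 31 p = p^{2} + 31 p + c p$)
$S{\left(x \right)} = 160$
$\frac{S{\left(764 \right)}}{v{\left(-580,406 \right)}} = \frac{160}{406 \left(31 - 580 + 406\right)} = \frac{160}{406 \left(-143\right)} = \frac{160}{-58058} = 160 \left(- \frac{1}{58058}\right) = - \frac{80}{29029}$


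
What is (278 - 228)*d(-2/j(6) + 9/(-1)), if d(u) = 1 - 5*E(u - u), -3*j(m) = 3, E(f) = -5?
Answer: 1300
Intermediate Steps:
j(m) = -1 (j(m) = -⅓*3 = -1)
d(u) = 26 (d(u) = 1 - 5*(-5) = 1 + 25 = 26)
(278 - 228)*d(-2/j(6) + 9/(-1)) = (278 - 228)*26 = 50*26 = 1300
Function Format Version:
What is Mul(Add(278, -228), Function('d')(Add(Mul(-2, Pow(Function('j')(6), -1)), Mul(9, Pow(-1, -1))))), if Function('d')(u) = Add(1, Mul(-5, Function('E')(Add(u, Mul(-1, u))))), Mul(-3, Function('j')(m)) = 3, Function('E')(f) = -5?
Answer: 1300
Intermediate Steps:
Function('j')(m) = -1 (Function('j')(m) = Mul(Rational(-1, 3), 3) = -1)
Function('d')(u) = 26 (Function('d')(u) = Add(1, Mul(-5, -5)) = Add(1, 25) = 26)
Mul(Add(278, -228), Function('d')(Add(Mul(-2, Pow(Function('j')(6), -1)), Mul(9, Pow(-1, -1))))) = Mul(Add(278, -228), 26) = Mul(50, 26) = 1300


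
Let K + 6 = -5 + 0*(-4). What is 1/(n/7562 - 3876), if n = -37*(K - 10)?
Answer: -7562/29309535 ≈ -0.00025800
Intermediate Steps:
K = -11 (K = -6 + (-5 + 0*(-4)) = -6 + (-5 + 0) = -6 - 5 = -11)
n = 777 (n = -37*(-11 - 10) = -37*(-21) = 777)
1/(n/7562 - 3876) = 1/(777/7562 - 3876) = 1/(-29309535/7562) = -7562/29309535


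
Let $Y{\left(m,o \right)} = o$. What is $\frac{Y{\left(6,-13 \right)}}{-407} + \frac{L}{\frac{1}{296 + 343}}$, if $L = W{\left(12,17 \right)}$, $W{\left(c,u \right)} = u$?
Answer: $\frac{4421254}{407} \approx 10863.0$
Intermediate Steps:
$L = 17$
$\frac{Y{\left(6,-13 \right)}}{-407} + \frac{L}{\frac{1}{296 + 343}} = - \frac{13}{-407} + \frac{17}{\frac{1}{296 + 343}} = \left(-13\right) \left(- \frac{1}{407}\right) + \frac{17}{\frac{1}{639}} = \frac{13}{407} + 17 \frac{1}{\frac{1}{639}} = \frac{13}{407} + 17 \cdot 639 = \frac{13}{407} + 10863 = \frac{4421254}{407}$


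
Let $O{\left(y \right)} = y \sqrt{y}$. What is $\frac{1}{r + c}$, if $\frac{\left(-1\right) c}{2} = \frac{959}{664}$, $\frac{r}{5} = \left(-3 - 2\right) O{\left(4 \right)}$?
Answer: $- \frac{332}{67359} \approx -0.0049288$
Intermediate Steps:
$O{\left(y \right)} = y^{\frac{3}{2}}$
$r = -200$ ($r = 5 \left(-3 - 2\right) 4^{\frac{3}{2}} = 5 \left(\left(-5\right) 8\right) = 5 \left(-40\right) = -200$)
$c = - \frac{959}{332}$ ($c = - 2 \cdot \frac{959}{664} = - 2 \cdot 959 \cdot \frac{1}{664} = \left(-2\right) \frac{959}{664} = - \frac{959}{332} \approx -2.8886$)
$\frac{1}{r + c} = \frac{1}{-200 - \frac{959}{332}} = \frac{1}{- \frac{67359}{332}} = - \frac{332}{67359}$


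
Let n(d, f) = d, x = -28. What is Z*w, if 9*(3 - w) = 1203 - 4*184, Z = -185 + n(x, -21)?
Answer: 31240/3 ≈ 10413.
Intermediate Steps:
Z = -213 (Z = -185 - 28 = -213)
w = -440/9 (w = 3 - (1203 - 4*184)/9 = 3 - (1203 - 1*736)/9 = 3 - (1203 - 736)/9 = 3 - ⅑*467 = 3 - 467/9 = -440/9 ≈ -48.889)
Z*w = -213*(-440/9) = 31240/3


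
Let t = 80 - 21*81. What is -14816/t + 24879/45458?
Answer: 713834587/73687418 ≈ 9.6873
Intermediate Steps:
t = -1621 (t = 80 - 1701 = -1621)
-14816/t + 24879/45458 = -14816/(-1621) + 24879/45458 = -14816*(-1/1621) + 24879*(1/45458) = 14816/1621 + 24879/45458 = 713834587/73687418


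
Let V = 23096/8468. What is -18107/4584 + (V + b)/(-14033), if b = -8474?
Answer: -455712231671/136180834824 ≈ -3.3464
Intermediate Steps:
V = 5774/2117 (V = 23096*(1/8468) = 5774/2117 ≈ 2.7274)
-18107/4584 + (V + b)/(-14033) = -18107/4584 + (5774/2117 - 8474)/(-14033) = -18107*1/4584 - 17933684/2117*(-1/14033) = -18107/4584 + 17933684/29707861 = -455712231671/136180834824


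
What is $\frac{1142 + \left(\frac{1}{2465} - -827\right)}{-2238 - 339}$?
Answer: $- \frac{1617862}{2117435} \approx -0.76407$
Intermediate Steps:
$\frac{1142 + \left(\frac{1}{2465} - -827\right)}{-2238 - 339} = \frac{1142 + \left(\frac{1}{2465} + 827\right)}{-2577} = \left(1142 + \frac{2038556}{2465}\right) \left(- \frac{1}{2577}\right) = \frac{4853586}{2465} \left(- \frac{1}{2577}\right) = - \frac{1617862}{2117435}$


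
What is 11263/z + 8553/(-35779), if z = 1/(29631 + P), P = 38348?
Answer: 27394101071030/35779 ≈ 7.6565e+8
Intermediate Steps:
z = 1/67979 (z = 1/(29631 + 38348) = 1/67979 ≈ 1.4710e-5)
11263/z + 8553/(-35779) = 11263/(1/67979) + 8553/(-35779) = 11263*67979 + 8553*(-1/35779) = 765647477 - 8553/35779 = 27394101071030/35779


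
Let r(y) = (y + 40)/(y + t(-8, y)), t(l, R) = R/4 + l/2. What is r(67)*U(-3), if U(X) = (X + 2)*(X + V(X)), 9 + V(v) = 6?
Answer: 2568/319 ≈ 8.0502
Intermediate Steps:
V(v) = -3 (V(v) = -9 + 6 = -3)
t(l, R) = l/2 + R/4 (t(l, R) = R*(1/4) + l*(1/2) = R/4 + l/2 = l/2 + R/4)
r(y) = (40 + y)/(-4 + 5*y/4) (r(y) = (y + 40)/(y + ((1/2)*(-8) + y/4)) = (40 + y)/(y + (-4 + y/4)) = (40 + y)/(-4 + 5*y/4))
U(X) = (-3 + X)*(2 + X) (U(X) = (X + 2)*(X - 3) = (2 + X)*(-3 + X) = (-3 + X)*(2 + X))
r(67)*U(-3) = (4*(40 + 67)/(-16 + 5*67))*(-6 + (-3)**2 - 1*(-3)) = (4*107/(-16 + 335))*(-6 + 9 + 3) = (4*107/319)*6 = (4*(1/319)*107)*6 = (428/319)*6 = 2568/319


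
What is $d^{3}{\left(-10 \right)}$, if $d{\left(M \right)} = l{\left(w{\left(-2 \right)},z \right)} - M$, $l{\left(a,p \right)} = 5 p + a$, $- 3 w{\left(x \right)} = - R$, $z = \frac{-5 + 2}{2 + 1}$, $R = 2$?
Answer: $\frac{4913}{27} \approx 181.96$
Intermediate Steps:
$z = -1$ ($z = - \frac{3}{3} = \left(-3\right) \frac{1}{3} = -1$)
$w{\left(x \right)} = \frac{2}{3}$ ($w{\left(x \right)} = - \frac{\left(-1\right) 2}{3} = \left(- \frac{1}{3}\right) \left(-2\right) = \frac{2}{3}$)
$l{\left(a,p \right)} = a + 5 p$
$d{\left(M \right)} = - \frac{13}{3} - M$ ($d{\left(M \right)} = \left(\frac{2}{3} + 5 \left(-1\right)\right) - M = \left(\frac{2}{3} - 5\right) - M = - \frac{13}{3} - M$)
$d^{3}{\left(-10 \right)} = \left(- \frac{13}{3} - -10\right)^{3} = \left(- \frac{13}{3} + 10\right)^{3} = \left(\frac{17}{3}\right)^{3} = \frac{4913}{27}$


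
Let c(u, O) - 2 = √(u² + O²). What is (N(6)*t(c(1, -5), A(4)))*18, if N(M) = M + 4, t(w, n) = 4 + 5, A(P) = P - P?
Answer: 1620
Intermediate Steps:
A(P) = 0
c(u, O) = 2 + √(O² + u²) (c(u, O) = 2 + √(u² + O²) = 2 + √(O² + u²))
t(w, n) = 9
N(M) = 4 + M
(N(6)*t(c(1, -5), A(4)))*18 = ((4 + 6)*9)*18 = (10*9)*18 = 90*18 = 1620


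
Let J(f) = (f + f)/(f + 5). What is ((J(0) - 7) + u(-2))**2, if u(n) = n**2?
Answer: 9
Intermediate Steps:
J(f) = 2*f/(5 + f) (J(f) = (2*f)/(5 + f) = 2*f/(5 + f))
((J(0) - 7) + u(-2))**2 = ((2*0/(5 + 0) - 7) + (-2)**2)**2 = ((2*0/5 - 7) + 4)**2 = ((2*0*(1/5) - 7) + 4)**2 = ((0 - 7) + 4)**2 = (-7 + 4)**2 = (-3)**2 = 9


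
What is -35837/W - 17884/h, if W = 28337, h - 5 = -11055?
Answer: 3258237/9209525 ≈ 0.35379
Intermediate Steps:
h = -11050 (h = 5 - 11055 = -11050)
-35837/W - 17884/h = -35837/28337 - 17884/(-11050) = -35837*1/28337 - 17884*(-1/11050) = -35837/28337 + 526/325 = 3258237/9209525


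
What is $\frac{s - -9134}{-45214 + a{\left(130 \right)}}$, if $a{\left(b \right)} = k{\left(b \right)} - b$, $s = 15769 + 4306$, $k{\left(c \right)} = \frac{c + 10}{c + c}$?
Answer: $- \frac{379717}{589465} \approx -0.64417$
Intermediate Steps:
$k{\left(c \right)} = \frac{10 + c}{2 c}$
$s = 20075$
$a{\left(b \right)} = - b + \frac{10 + b}{2 b}$ ($a{\left(b \right)} = \frac{10 + b}{2 b} - b = - b + \frac{10 + b}{2 b}$)
$\frac{s - -9134}{-45214 + a{\left(130 \right)}} = \frac{20075 - -9134}{-45214 + \left(\frac{1}{2} - 130 + \frac{5}{130}\right)} = \frac{20075 + \left(-106 + 9240\right)}{-45214 + \left(\frac{1}{2} - 130 + 5 \cdot \frac{1}{130}\right)} = \frac{20075 + 9134}{-45214 + \left(\frac{1}{2} - 130 + \frac{1}{26}\right)} = \frac{29209}{-45214 - \frac{1683}{13}} = \frac{29209}{- \frac{589465}{13}} = 29209 \left(- \frac{13}{589465}\right) = - \frac{379717}{589465}$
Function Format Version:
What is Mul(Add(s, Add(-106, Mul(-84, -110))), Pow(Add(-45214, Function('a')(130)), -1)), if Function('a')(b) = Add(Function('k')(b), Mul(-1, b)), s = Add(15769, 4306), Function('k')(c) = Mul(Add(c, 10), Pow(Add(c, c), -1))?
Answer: Rational(-379717, 589465) ≈ -0.64417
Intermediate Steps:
Function('k')(c) = Mul(Rational(1, 2), Pow(c, -1), Add(10, c)) (Function('k')(c) = Mul(Add(10, c), Pow(Mul(2, c), -1)) = Mul(Add(10, c), Mul(Rational(1, 2), Pow(c, -1))) = Mul(Rational(1, 2), Pow(c, -1), Add(10, c)))
s = 20075
Function('a')(b) = Add(Mul(-1, b), Mul(Rational(1, 2), Pow(b, -1), Add(10, b))) (Function('a')(b) = Add(Mul(Rational(1, 2), Pow(b, -1), Add(10, b)), Mul(-1, b)) = Add(Mul(-1, b), Mul(Rational(1, 2), Pow(b, -1), Add(10, b))))
Mul(Add(s, Add(-106, Mul(-84, -110))), Pow(Add(-45214, Function('a')(130)), -1)) = Mul(Add(20075, Add(-106, Mul(-84, -110))), Pow(Add(-45214, Add(Rational(1, 2), Mul(-1, 130), Mul(5, Pow(130, -1)))), -1)) = Mul(Add(20075, Add(-106, 9240)), Pow(Add(-45214, Add(Rational(1, 2), -130, Mul(5, Rational(1, 130)))), -1)) = Mul(Add(20075, 9134), Pow(Add(-45214, Add(Rational(1, 2), -130, Rational(1, 26))), -1)) = Mul(29209, Pow(Add(-45214, Rational(-1683, 13)), -1)) = Mul(29209, Pow(Rational(-589465, 13), -1)) = Mul(29209, Rational(-13, 589465)) = Rational(-379717, 589465)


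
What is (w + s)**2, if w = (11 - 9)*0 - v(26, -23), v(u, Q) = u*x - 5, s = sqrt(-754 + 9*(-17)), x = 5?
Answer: (125 - I*sqrt(907))**2 ≈ 14718.0 - 7529.1*I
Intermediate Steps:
s = I*sqrt(907) (s = sqrt(-754 - 153) = sqrt(-907) = I*sqrt(907) ≈ 30.116*I)
v(u, Q) = -5 + 5*u (v(u, Q) = u*5 - 5 = 5*u - 5 = -5 + 5*u)
w = -125 (w = (11 - 9)*0 - (-5 + 5*26) = 2*0 - (-5 + 130) = 0 - 1*125 = 0 - 125 = -125)
(w + s)**2 = (-125 + I*sqrt(907))**2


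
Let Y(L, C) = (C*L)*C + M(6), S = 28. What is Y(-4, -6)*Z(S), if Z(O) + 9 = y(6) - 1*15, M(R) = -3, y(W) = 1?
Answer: 3381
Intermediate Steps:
Z(O) = -23 (Z(O) = -9 + (1 - 1*15) = -9 + (1 - 15) = -9 - 14 = -23)
Y(L, C) = -3 + L*C**2 (Y(L, C) = (C*L)*C - 3 = L*C**2 - 3 = -3 + L*C**2)
Y(-4, -6)*Z(S) = (-3 - 4*(-6)**2)*(-23) = (-3 - 4*36)*(-23) = (-3 - 144)*(-23) = -147*(-23) = 3381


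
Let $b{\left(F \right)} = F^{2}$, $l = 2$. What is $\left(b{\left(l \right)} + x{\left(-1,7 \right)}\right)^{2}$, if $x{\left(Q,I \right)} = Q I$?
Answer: $9$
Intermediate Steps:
$x{\left(Q,I \right)} = I Q$
$\left(b{\left(l \right)} + x{\left(-1,7 \right)}\right)^{2} = \left(2^{2} + 7 \left(-1\right)\right)^{2} = \left(4 - 7\right)^{2} = \left(-3\right)^{2} = 9$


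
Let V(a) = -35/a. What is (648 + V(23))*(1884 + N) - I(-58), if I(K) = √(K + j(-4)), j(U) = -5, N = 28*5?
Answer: 1308472 - 3*I*√7 ≈ 1.3085e+6 - 7.9373*I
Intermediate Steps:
N = 140
I(K) = √(-5 + K) (I(K) = √(K - 5) = √(-5 + K))
(648 + V(23))*(1884 + N) - I(-58) = (648 - 35/23)*(1884 + 140) - √(-5 - 58) = (648 - 35*1/23)*2024 - √(-63) = (648 - 35/23)*2024 - 3*I*√7 = (14869/23)*2024 - 3*I*√7 = 1308472 - 3*I*√7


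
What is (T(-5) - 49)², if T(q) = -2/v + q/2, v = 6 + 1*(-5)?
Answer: 11449/4 ≈ 2862.3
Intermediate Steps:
v = 1 (v = 6 - 5 = 1)
T(q) = -2 + q/2 (T(q) = -2/1 + q/2 = -2*1 + q*(½) = -2 + q/2)
(T(-5) - 49)² = ((-2 + (½)*(-5)) - 49)² = ((-2 - 5/2) - 49)² = (-9/2 - 49)² = (-107/2)² = 11449/4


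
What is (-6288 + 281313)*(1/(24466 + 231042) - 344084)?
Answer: -24179156939891775/255508 ≈ -9.4632e+10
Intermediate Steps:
(-6288 + 281313)*(1/(24466 + 231042) - 344084) = 275025*(1/255508 - 344084) = 275025*(-87916214671/255508) = -24179156939891775/255508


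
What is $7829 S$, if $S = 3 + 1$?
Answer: $31316$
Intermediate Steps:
$S = 4$
$7829 S = 7829 \cdot 4 = 31316$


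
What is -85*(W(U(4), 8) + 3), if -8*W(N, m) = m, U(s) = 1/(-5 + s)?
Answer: -170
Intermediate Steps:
W(N, m) = -m/8
-85*(W(U(4), 8) + 3) = -85*(-⅛*8 + 3) = -85*(-1 + 3) = -85*2 = -170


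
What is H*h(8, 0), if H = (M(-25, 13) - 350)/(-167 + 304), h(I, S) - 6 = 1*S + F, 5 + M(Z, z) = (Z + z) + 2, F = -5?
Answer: -365/137 ≈ -2.6642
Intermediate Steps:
M(Z, z) = -3 + Z + z (M(Z, z) = -5 + ((Z + z) + 2) = -5 + (2 + Z + z) = -3 + Z + z)
h(I, S) = 1 + S (h(I, S) = 6 + (1*S - 5) = 6 + (S - 5) = 6 + (-5 + S) = 1 + S)
H = -365/137 (H = ((-3 - 25 + 13) - 350)/(-167 + 304) = (-15 - 350)/137 = -365*1/137 = -365/137 ≈ -2.6642)
H*h(8, 0) = -365*(1 + 0)/137 = -365/137*1 = -365/137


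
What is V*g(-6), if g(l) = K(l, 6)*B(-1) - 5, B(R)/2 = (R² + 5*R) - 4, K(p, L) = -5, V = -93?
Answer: -6975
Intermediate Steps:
B(R) = -8 + 2*R² + 10*R (B(R) = 2*((R² + 5*R) - 4) = 2*(-4 + R² + 5*R) = -8 + 2*R² + 10*R)
g(l) = 75 (g(l) = -5*(-8 + 2*(-1)² + 10*(-1)) - 5 = -5*(-8 + 2*1 - 10) - 5 = -5*(-8 + 2 - 10) - 5 = -5*(-16) - 5 = 80 - 5 = 75)
V*g(-6) = -93*75 = -6975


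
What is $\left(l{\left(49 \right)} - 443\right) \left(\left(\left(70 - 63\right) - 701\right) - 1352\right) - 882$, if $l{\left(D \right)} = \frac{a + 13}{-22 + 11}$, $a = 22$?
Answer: $912006$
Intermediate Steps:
$l{\left(D \right)} = - \frac{35}{11}$ ($l{\left(D \right)} = \frac{22 + 13}{-22 + 11} = \frac{35}{-11} = 35 \left(- \frac{1}{11}\right) = - \frac{35}{11}$)
$\left(l{\left(49 \right)} - 443\right) \left(\left(\left(70 - 63\right) - 701\right) - 1352\right) - 882 = \left(- \frac{35}{11} - 443\right) \left(\left(\left(70 - 63\right) - 701\right) - 1352\right) - 882 = - \frac{4908 \left(\left(7 - 701\right) - 1352\right)}{11} - 882 = - \frac{4908 \left(-694 - 1352\right)}{11} - 882 = \left(- \frac{4908}{11}\right) \left(-2046\right) - 882 = 912888 - 882 = 912006$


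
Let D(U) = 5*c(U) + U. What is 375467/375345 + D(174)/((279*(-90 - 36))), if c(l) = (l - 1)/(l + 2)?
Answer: 256803793207/258033172320 ≈ 0.99524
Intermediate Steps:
c(l) = (-1 + l)/(2 + l)
D(U) = U + 5*(-1 + U)/(2 + U) (D(U) = 5*((-1 + U)/(2 + U)) + U = 5*(-1 + U)/(2 + U) + U = U + 5*(-1 + U)/(2 + U))
375467/375345 + D(174)/((279*(-90 - 36))) = 375467/375345 + ((-5 + 174² + 7*174)/(2 + 174))/((279*(-90 - 36))) = 375467*(1/375345) + ((-5 + 30276 + 1218)/176)/((279*(-126))) = 375467/375345 + ((1/176)*31489)/(-35154) = 375467/375345 + (31489/176)*(-1/35154) = 375467/375345 - 31489/6187104 = 256803793207/258033172320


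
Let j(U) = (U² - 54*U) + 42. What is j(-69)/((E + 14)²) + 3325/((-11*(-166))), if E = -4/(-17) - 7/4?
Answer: 24803542207/438727542 ≈ 56.535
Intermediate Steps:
j(U) = 42 + U² - 54*U
E = -103/68 (E = -4*(-1/17) - 7*¼ = 4/17 - 7/4 = -103/68 ≈ -1.5147)
j(-69)/((E + 14)²) + 3325/((-11*(-166))) = (42 + (-69)² - 54*(-69))/((-103/68 + 14)²) + 3325/((-11*(-166))) = (42 + 4761 + 3726)/((849/68)²) + 3325/1826 = 8529/(720801/4624) + 3325*(1/1826) = 8529*(4624/720801) + 3325/1826 = 13146032/240267 + 3325/1826 = 24803542207/438727542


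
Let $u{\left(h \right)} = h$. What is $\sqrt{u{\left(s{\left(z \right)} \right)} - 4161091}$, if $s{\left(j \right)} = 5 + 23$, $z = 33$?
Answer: $i \sqrt{4161063} \approx 2039.9 i$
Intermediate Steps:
$s{\left(j \right)} = 28$
$\sqrt{u{\left(s{\left(z \right)} \right)} - 4161091} = \sqrt{28 - 4161091} = \sqrt{-4161063} = i \sqrt{4161063}$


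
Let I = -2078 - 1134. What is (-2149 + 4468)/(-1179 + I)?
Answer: -2319/4391 ≈ -0.52813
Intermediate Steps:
I = -3212
(-2149 + 4468)/(-1179 + I) = (-2149 + 4468)/(-1179 - 3212) = 2319/(-4391) = 2319*(-1/4391) = -2319/4391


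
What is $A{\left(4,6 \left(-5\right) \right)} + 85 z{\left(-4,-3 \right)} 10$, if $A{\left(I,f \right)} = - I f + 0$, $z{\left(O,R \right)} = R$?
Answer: $-2430$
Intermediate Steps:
$A{\left(I,f \right)} = - I f$ ($A{\left(I,f \right)} = - I f + 0 = - I f$)
$A{\left(4,6 \left(-5\right) \right)} + 85 z{\left(-4,-3 \right)} 10 = \left(-1\right) 4 \cdot 6 \left(-5\right) + 85 \left(\left(-3\right) 10\right) = \left(-1\right) 4 \left(-30\right) + 85 \left(-30\right) = 120 - 2550 = -2430$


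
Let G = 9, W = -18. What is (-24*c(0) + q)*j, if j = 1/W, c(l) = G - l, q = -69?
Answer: 95/6 ≈ 15.833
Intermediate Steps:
c(l) = 9 - l
j = -1/18 (j = 1/(-18) = -1/18 ≈ -0.055556)
(-24*c(0) + q)*j = (-24*(9 - 1*0) - 69)*(-1/18) = (-24*(9 + 0) - 69)*(-1/18) = (-24*9 - 69)*(-1/18) = (-216 - 69)*(-1/18) = -285*(-1/18) = 95/6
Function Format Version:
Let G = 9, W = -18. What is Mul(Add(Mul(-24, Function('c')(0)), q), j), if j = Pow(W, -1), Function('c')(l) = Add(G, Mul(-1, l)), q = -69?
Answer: Rational(95, 6) ≈ 15.833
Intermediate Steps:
Function('c')(l) = Add(9, Mul(-1, l))
j = Rational(-1, 18) (j = Pow(-18, -1) = Rational(-1, 18) ≈ -0.055556)
Mul(Add(Mul(-24, Function('c')(0)), q), j) = Mul(Add(Mul(-24, Add(9, Mul(-1, 0))), -69), Rational(-1, 18)) = Mul(Add(Mul(-24, Add(9, 0)), -69), Rational(-1, 18)) = Mul(Add(Mul(-24, 9), -69), Rational(-1, 18)) = Mul(Add(-216, -69), Rational(-1, 18)) = Mul(-285, Rational(-1, 18)) = Rational(95, 6)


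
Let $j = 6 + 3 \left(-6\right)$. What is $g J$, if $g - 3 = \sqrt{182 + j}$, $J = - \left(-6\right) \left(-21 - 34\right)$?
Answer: $-990 - 330 \sqrt{170} \approx -5292.7$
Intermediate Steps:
$j = -12$ ($j = 6 - 18 = -12$)
$J = -330$ ($J = - \left(-6\right) \left(-55\right) = \left(-1\right) 330 = -330$)
$g = 3 + \sqrt{170}$ ($g = 3 + \sqrt{182 - 12} = 3 + \sqrt{170} \approx 16.038$)
$g J = \left(3 + \sqrt{170}\right) \left(-330\right) = -990 - 330 \sqrt{170}$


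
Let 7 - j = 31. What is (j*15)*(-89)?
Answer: 32040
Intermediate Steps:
j = -24 (j = 7 - 1*31 = 7 - 31 = -24)
(j*15)*(-89) = -24*15*(-89) = -360*(-89) = 32040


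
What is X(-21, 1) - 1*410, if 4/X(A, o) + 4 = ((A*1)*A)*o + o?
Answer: -89788/219 ≈ -409.99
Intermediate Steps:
X(A, o) = 4/(-4 + o + o*A**2) (X(A, o) = 4/(-4 + (((A*1)*A)*o + o)) = 4/(-4 + ((A*A)*o + o)) = 4/(-4 + (A**2*o + o)) = 4/(-4 + (o*A**2 + o)) = 4/(-4 + (o + o*A**2)) = 4/(-4 + o + o*A**2))
X(-21, 1) - 1*410 = 4/(-4 + 1 + 1*(-21)**2) - 1*410 = 4/(-4 + 1 + 1*441) - 410 = 4/(-4 + 1 + 441) - 410 = 4/438 - 410 = 4*(1/438) - 410 = 2/219 - 410 = -89788/219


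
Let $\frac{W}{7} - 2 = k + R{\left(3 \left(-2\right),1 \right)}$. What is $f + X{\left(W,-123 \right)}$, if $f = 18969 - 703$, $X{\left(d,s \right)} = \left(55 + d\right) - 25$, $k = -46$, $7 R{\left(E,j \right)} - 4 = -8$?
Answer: $17984$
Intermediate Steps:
$R{\left(E,j \right)} = - \frac{4}{7}$ ($R{\left(E,j \right)} = \frac{4}{7} + \frac{1}{7} \left(-8\right) = \frac{4}{7} - \frac{8}{7} = - \frac{4}{7}$)
$W = -312$ ($W = 14 + 7 \left(-46 - \frac{4}{7}\right) = 14 + 7 \left(- \frac{326}{7}\right) = 14 - 326 = -312$)
$X{\left(d,s \right)} = 30 + d$
$f = 18266$
$f + X{\left(W,-123 \right)} = 18266 + \left(30 - 312\right) = 18266 - 282 = 17984$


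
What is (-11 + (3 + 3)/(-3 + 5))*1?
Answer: -8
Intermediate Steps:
(-11 + (3 + 3)/(-3 + 5))*1 = (-11 + 6/2)*1 = (-11 + 6*(½))*1 = (-11 + 3)*1 = -8*1 = -8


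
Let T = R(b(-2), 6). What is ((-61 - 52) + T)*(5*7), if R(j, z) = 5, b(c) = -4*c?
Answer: -3780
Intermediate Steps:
T = 5
((-61 - 52) + T)*(5*7) = ((-61 - 52) + 5)*(5*7) = (-113 + 5)*35 = -108*35 = -3780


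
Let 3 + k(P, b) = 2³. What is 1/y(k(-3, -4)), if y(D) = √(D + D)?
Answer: √10/10 ≈ 0.31623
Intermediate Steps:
k(P, b) = 5 (k(P, b) = -3 + 2³ = -3 + 8 = 5)
y(D) = √2*√D (y(D) = √(2*D) = √2*√D)
1/y(k(-3, -4)) = 1/(√2*√5) = 1/(√10) = √10/10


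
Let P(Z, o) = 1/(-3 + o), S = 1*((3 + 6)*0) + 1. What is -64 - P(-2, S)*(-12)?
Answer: -70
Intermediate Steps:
S = 1 (S = 1*(9*0) + 1 = 1*0 + 1 = 0 + 1 = 1)
-64 - P(-2, S)*(-12) = -64 - (-12)/(-3 + 1) = -64 - (-12)/(-2) = -64 - (-1)*(-12)/2 = -64 - 1*6 = -64 - 6 = -70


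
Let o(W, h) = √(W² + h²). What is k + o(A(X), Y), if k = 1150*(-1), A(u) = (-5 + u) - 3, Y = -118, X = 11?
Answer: -1150 + √13933 ≈ -1032.0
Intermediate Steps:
A(u) = -8 + u
k = -1150
k + o(A(X), Y) = -1150 + √((-8 + 11)² + (-118)²) = -1150 + √(3² + 13924) = -1150 + √(9 + 13924) = -1150 + √13933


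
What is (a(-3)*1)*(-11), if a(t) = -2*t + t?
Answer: -33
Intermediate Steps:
a(t) = -t
(a(-3)*1)*(-11) = (-1*(-3)*1)*(-11) = (3*1)*(-11) = 3*(-11) = -33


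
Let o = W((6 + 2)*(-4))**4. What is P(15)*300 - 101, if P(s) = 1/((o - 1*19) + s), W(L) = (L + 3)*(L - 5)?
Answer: -44627135029879/441852822079 ≈ -101.00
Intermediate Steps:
W(L) = (-5 + L)*(3 + L) (W(L) = (3 + L)*(-5 + L) = (-5 + L)*(3 + L))
o = 1325558466241 (o = (-15 + ((6 + 2)*(-4))**2 - 2*(6 + 2)*(-4))**4 = (-15 + (8*(-4))**2 - 16*(-4))**4 = (-15 + (-32)**2 - 2*(-32))**4 = (-15 + 1024 + 64)**4 = 1073**4 = 1325558466241)
P(s) = 1/(1325558466222 + s) (P(s) = 1/((1325558466241 - 1*19) + s) = 1/((1325558466241 - 19) + s) = 1/(1325558466222 + s))
P(15)*300 - 101 = 300/(1325558466222 + 15) - 101 = 300/1325558466237 - 101 = (1/1325558466237)*300 - 101 = 100/441852822079 - 101 = -44627135029879/441852822079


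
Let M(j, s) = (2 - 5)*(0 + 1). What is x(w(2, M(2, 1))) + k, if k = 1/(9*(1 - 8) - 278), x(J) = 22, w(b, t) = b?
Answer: 7501/341 ≈ 21.997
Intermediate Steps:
M(j, s) = -3 (M(j, s) = -3*1 = -3)
k = -1/341 (k = 1/(9*(-7) - 278) = 1/(-63 - 278) = 1/(-341) = -1/341 ≈ -0.0029326)
x(w(2, M(2, 1))) + k = 22 - 1/341 = 7501/341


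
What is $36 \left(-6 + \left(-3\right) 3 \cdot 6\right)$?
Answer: $-2160$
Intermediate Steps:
$36 \left(-6 + \left(-3\right) 3 \cdot 6\right) = 36 \left(-6 - 54\right) = 36 \left(-60\right) = -2160$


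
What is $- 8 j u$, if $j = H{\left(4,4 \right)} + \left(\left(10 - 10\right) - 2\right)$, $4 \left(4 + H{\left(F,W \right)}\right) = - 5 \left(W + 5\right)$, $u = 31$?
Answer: $4278$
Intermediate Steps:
$H{\left(F,W \right)} = - \frac{41}{4} - \frac{5 W}{4}$ ($H{\left(F,W \right)} = -4 + \frac{\left(-5\right) \left(W + 5\right)}{4} = -4 + \frac{\left(-5\right) \left(5 + W\right)}{4} = -4 + \frac{-25 - 5 W}{4} = -4 - \left(\frac{25}{4} + \frac{5 W}{4}\right) = - \frac{41}{4} - \frac{5 W}{4}$)
$j = - \frac{69}{4}$ ($j = \left(- \frac{41}{4} - 5\right) + \left(\left(10 - 10\right) - 2\right) = \left(- \frac{41}{4} - 5\right) + \left(0 - 2\right) = - \frac{61}{4} - 2 = - \frac{69}{4} \approx -17.25$)
$- 8 j u = \left(-8\right) \left(- \frac{69}{4}\right) 31 = 138 \cdot 31 = 4278$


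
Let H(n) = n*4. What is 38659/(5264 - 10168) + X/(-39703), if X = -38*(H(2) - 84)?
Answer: -1549041029/194703512 ≈ -7.9559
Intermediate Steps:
H(n) = 4*n
X = 2888 (X = -38*(4*2 - 84) = -38*(8 - 84) = -38*(-76) = 2888)
38659/(5264 - 10168) + X/(-39703) = 38659/(5264 - 10168) + 2888/(-39703) = 38659/(-4904) + 2888*(-1/39703) = 38659*(-1/4904) - 2888/39703 = -38659/4904 - 2888/39703 = -1549041029/194703512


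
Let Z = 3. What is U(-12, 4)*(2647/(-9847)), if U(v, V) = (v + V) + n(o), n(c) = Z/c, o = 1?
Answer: 13235/9847 ≈ 1.3441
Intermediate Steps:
n(c) = 3/c
U(v, V) = 3 + V + v (U(v, V) = (v + V) + 3/1 = (V + v) + 3*1 = (V + v) + 3 = 3 + V + v)
U(-12, 4)*(2647/(-9847)) = (3 + 4 - 12)*(2647/(-9847)) = -13235*(-1)/9847 = -5*(-2647/9847) = 13235/9847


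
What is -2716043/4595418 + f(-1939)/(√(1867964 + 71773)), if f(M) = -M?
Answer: -2716043/4595418 + 1939*√1939737/1939737 ≈ 0.80118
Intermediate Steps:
-2716043/4595418 + f(-1939)/(√(1867964 + 71773)) = -2716043/4595418 + (-1*(-1939))/(√(1867964 + 71773)) = -2716043*1/4595418 + 1939/(√1939737) = -2716043/4595418 + 1939*(√1939737/1939737) = -2716043/4595418 + 1939*√1939737/1939737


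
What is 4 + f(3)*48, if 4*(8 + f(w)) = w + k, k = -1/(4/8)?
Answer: -368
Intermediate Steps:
k = -2 (k = -1/(4*(⅛)) = -1/½ = -1*2 = -2)
f(w) = -17/2 + w/4 (f(w) = -8 + (w - 2)/4 = -8 + (-2 + w)/4 = -8 + (-½ + w/4) = -17/2 + w/4)
4 + f(3)*48 = 4 + (-17/2 + (¼)*3)*48 = 4 + (-17/2 + ¾)*48 = 4 - 31/4*48 = 4 - 372 = -368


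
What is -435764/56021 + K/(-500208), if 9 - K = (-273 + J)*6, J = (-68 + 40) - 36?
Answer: -10385067503/1334388208 ≈ -7.7826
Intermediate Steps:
J = -64 (J = -28 - 36 = -64)
K = 2031 (K = 9 - (-273 - 64)*6 = 9 - (-337)*6 = 9 - 1*(-2022) = 9 + 2022 = 2031)
-435764/56021 + K/(-500208) = -435764/56021 + 2031/(-500208) = -435764*1/56021 + 2031*(-1/500208) = -62252/8003 - 677/166736 = -10385067503/1334388208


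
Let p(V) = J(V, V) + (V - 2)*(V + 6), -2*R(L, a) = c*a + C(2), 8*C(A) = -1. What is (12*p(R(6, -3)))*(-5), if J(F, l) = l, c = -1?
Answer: 65745/64 ≈ 1027.3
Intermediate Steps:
C(A) = -⅛ (C(A) = (⅛)*(-1) = -⅛)
R(L, a) = 1/16 + a/2 (R(L, a) = -(-a - ⅛)/2 = -(-⅛ - a)/2 = 1/16 + a/2)
p(V) = V + (-2 + V)*(6 + V) (p(V) = V + (V - 2)*(V + 6) = V + (-2 + V)*(6 + V))
(12*p(R(6, -3)))*(-5) = (12*(-12 + (1/16 + (½)*(-3))² + 5*(1/16 + (½)*(-3))))*(-5) = (12*(-12 + (1/16 - 3/2)² + 5*(1/16 - 3/2)))*(-5) = (12*(-12 + (-23/16)² + 5*(-23/16)))*(-5) = (12*(-12 + 529/256 - 115/16))*(-5) = (12*(-4383/256))*(-5) = -13149/64*(-5) = 65745/64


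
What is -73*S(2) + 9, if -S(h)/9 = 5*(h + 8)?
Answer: 32859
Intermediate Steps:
S(h) = -360 - 45*h (S(h) = -45*(h + 8) = -45*(8 + h) = -9*(40 + 5*h) = -360 - 45*h)
-73*S(2) + 9 = -73*(-360 - 45*2) + 9 = -73*(-360 - 90) + 9 = -73*(-450) + 9 = 32850 + 9 = 32859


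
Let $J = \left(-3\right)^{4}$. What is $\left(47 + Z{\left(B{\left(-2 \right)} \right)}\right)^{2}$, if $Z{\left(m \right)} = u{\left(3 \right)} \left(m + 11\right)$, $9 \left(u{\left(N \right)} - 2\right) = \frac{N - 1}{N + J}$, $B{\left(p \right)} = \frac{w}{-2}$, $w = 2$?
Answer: $\frac{160478224}{35721} \approx 4492.5$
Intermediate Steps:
$B{\left(p \right)} = -1$ ($B{\left(p \right)} = \frac{2}{-2} = 2 \left(- \frac{1}{2}\right) = -1$)
$J = 81$
$u{\left(N \right)} = 2 + \frac{-1 + N}{9 \left(81 + N\right)}$ ($u{\left(N \right)} = 2 + \frac{\left(N - 1\right) \frac{1}{N + 81}}{9} = 2 + \frac{\left(-1 + N\right) \frac{1}{81 + N}}{9} = 2 + \frac{\frac{1}{81 + N} \left(-1 + N\right)}{9} = 2 + \frac{-1 + N}{9 \left(81 + N\right)}$)
$Z{\left(m \right)} = \frac{8327}{378} + \frac{757 m}{378}$ ($Z{\left(m \right)} = \frac{1457 + 19 \cdot 3}{9 \left(81 + 3\right)} \left(m + 11\right) = \frac{1457 + 57}{9 \cdot 84} \left(11 + m\right) = \frac{1}{9} \cdot \frac{1}{84} \cdot 1514 \left(11 + m\right) = \frac{757 \left(11 + m\right)}{378} = \frac{8327}{378} + \frac{757 m}{378}$)
$\left(47 + Z{\left(B{\left(-2 \right)} \right)}\right)^{2} = \left(47 + \left(\frac{8327}{378} + \frac{757}{378} \left(-1\right)\right)\right)^{2} = \left(47 + \left(\frac{8327}{378} - \frac{757}{378}\right)\right)^{2} = \left(47 + \frac{3785}{189}\right)^{2} = \left(\frac{12668}{189}\right)^{2} = \frac{160478224}{35721}$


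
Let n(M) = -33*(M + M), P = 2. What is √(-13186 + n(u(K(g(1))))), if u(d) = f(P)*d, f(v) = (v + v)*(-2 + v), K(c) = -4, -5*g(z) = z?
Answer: I*√13186 ≈ 114.83*I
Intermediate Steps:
g(z) = -z/5
f(v) = 2*v*(-2 + v) (f(v) = (2*v)*(-2 + v) = 2*v*(-2 + v))
u(d) = 0 (u(d) = (2*2*(-2 + 2))*d = (2*2*0)*d = 0*d = 0)
n(M) = -66*M
√(-13186 + n(u(K(g(1))))) = √(-13186 - 66*0) = √(-13186 + 0) = √(-13186) = I*√13186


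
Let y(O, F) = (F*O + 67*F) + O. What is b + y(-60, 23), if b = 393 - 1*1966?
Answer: -1472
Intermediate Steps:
y(O, F) = O + 67*F + F*O (y(O, F) = (67*F + F*O) + O = O + 67*F + F*O)
b = -1573 (b = 393 - 1966 = -1573)
b + y(-60, 23) = -1573 + (-60 + 67*23 + 23*(-60)) = -1573 + (-60 + 1541 - 1380) = -1573 + 101 = -1472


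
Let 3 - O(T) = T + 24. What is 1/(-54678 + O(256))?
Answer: -1/54955 ≈ -1.8197e-5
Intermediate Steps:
O(T) = -21 - T (O(T) = 3 - (T + 24) = 3 - (24 + T) = 3 + (-24 - T) = -21 - T)
1/(-54678 + O(256)) = 1/(-54678 + (-21 - 1*256)) = 1/(-54678 + (-21 - 256)) = 1/(-54678 - 277) = 1/(-54955) = -1/54955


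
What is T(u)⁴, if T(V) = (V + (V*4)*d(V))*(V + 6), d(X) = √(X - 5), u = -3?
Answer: 102463137 - 26663904*I*√2 ≈ 1.0246e+8 - 3.7708e+7*I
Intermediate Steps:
d(X) = √(-5 + X)
T(V) = (6 + V)*(V + 4*V*√(-5 + V)) (T(V) = (V + (V*4)*√(-5 + V))*(V + 6) = (V + (4*V)*√(-5 + V))*(6 + V) = (V + 4*V*√(-5 + V))*(6 + V) = (6 + V)*(V + 4*V*√(-5 + V)))
T(u)⁴ = (-3*(6 - 3 + 24*√(-5 - 3) + 4*(-3)*√(-5 - 3)))⁴ = (-3*(6 - 3 + 24*√(-8) + 4*(-3)*√(-8)))⁴ = (-3*(6 - 3 + 24*(2*I*√2) + 4*(-3)*(2*I*√2)))⁴ = (-3*(6 - 3 + 48*I*√2 - 24*I*√2))⁴ = (-3*(3 + 24*I*√2))⁴ = (-9 - 72*I*√2)⁴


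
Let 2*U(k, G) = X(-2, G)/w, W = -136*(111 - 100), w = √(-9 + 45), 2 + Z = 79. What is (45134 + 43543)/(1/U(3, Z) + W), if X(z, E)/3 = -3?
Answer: -266031/4492 ≈ -59.223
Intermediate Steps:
Z = 77 (Z = -2 + 79 = 77)
X(z, E) = -9 (X(z, E) = 3*(-3) = -9)
w = 6 (w = √36 = 6)
W = -1496 (W = -136*11 = -1496)
U(k, G) = -¾ (U(k, G) = (-9/6)/2 = (-9*⅙)/2 = (½)*(-3/2) = -¾)
(45134 + 43543)/(1/U(3, Z) + W) = (45134 + 43543)/(1/(-¾) - 1496) = 88677/(-4/3 - 1496) = 88677/(-4492/3) = 88677*(-3/4492) = -266031/4492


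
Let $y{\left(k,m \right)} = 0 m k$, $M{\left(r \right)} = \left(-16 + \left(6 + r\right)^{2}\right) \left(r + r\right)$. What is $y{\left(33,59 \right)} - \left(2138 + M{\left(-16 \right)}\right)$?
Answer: $550$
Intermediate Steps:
$M{\left(r \right)} = 2 r \left(-16 + \left(6 + r\right)^{2}\right)$ ($M{\left(r \right)} = \left(-16 + \left(6 + r\right)^{2}\right) 2 r = 2 r \left(-16 + \left(6 + r\right)^{2}\right)$)
$y{\left(k,m \right)} = 0$ ($y{\left(k,m \right)} = 0 k = 0$)
$y{\left(33,59 \right)} - \left(2138 + M{\left(-16 \right)}\right) = 0 - \left(2138 + 2 \left(-16\right) \left(-16 + \left(6 - 16\right)^{2}\right)\right) = 0 - \left(2138 + 2 \left(-16\right) \left(-16 + \left(-10\right)^{2}\right)\right) = 0 - \left(2138 + 2 \left(-16\right) \left(-16 + 100\right)\right) = 0 - \left(2138 + 2 \left(-16\right) 84\right) = 0 - \left(2138 - 2688\right) = 0 - -550 = 0 + 550 = 550$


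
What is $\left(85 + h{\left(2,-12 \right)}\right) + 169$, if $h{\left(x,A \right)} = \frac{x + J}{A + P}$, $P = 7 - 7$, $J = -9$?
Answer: $\frac{3055}{12} \approx 254.58$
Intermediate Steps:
$P = 0$ ($P = 7 - 7 = 0$)
$h{\left(x,A \right)} = \frac{-9 + x}{A}$ ($h{\left(x,A \right)} = \frac{x - 9}{A + 0} = \frac{-9 + x}{A}$)
$\left(85 + h{\left(2,-12 \right)}\right) + 169 = \left(85 + \frac{-9 + 2}{-12}\right) + 169 = \left(85 - - \frac{7}{12}\right) + 169 = \left(85 + \frac{7}{12}\right) + 169 = \frac{1027}{12} + 169 = \frac{3055}{12}$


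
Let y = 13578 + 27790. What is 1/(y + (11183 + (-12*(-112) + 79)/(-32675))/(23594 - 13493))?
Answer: 110016725/4551293680834 ≈ 2.4173e-5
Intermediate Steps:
y = 41368
1/(y + (11183 + (-12*(-112) + 79)/(-32675))/(23594 - 13493)) = 1/(41368 + (11183 + (-12*(-112) + 79)/(-32675))/(23594 - 13493)) = 1/(41368 + (11183 + (1344 + 79)*(-1/32675))/10101) = 1/(41368 + (11183 + 1423*(-1/32675))*(1/10101)) = 1/(41368 + (11183 - 1423/32675)*(1/10101)) = 1/(41368 + (365403102/32675)*(1/10101)) = 1/(41368 + 121801034/110016725) = 1/(4551293680834/110016725) = 110016725/4551293680834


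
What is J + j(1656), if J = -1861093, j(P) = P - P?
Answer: -1861093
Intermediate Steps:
j(P) = 0
J + j(1656) = -1861093 + 0 = -1861093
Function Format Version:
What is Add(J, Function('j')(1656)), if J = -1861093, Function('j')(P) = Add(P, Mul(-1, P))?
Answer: -1861093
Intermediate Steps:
Function('j')(P) = 0
Add(J, Function('j')(1656)) = Add(-1861093, 0) = -1861093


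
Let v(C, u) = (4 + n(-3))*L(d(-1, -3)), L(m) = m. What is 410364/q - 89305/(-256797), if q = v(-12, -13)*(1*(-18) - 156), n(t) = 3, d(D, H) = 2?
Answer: -8763558094/52129791 ≈ -168.11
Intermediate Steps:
v(C, u) = 14 (v(C, u) = (4 + 3)*2 = 7*2 = 14)
q = -2436 (q = 14*(1*(-18) - 156) = 14*(-18 - 156) = 14*(-174) = -2436)
410364/q - 89305/(-256797) = 410364/(-2436) - 89305/(-256797) = 410364*(-1/2436) - 89305*(-1/256797) = -34197/203 + 89305/256797 = -8763558094/52129791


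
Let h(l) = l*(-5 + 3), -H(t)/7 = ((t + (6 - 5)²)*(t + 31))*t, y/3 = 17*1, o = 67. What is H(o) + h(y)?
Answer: -3125518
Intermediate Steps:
y = 51 (y = 3*(17*1) = 3*17 = 51)
H(t) = -7*t*(1 + t)*(31 + t) (H(t) = -7*(t + (6 - 5)²)*(t + 31)*t = -7*(t + 1²)*(31 + t)*t = -7*(t + 1)*(31 + t)*t = -7*(1 + t)*(31 + t)*t = -7*t*(1 + t)*(31 + t))
h(l) = -2*l (h(l) = l*(-2) = -2*l)
H(o) + h(y) = -7*67*(31 + 67² + 32*67) - 2*51 = -7*67*(31 + 4489 + 2144) - 102 = -7*67*6664 - 102 = -3125416 - 102 = -3125518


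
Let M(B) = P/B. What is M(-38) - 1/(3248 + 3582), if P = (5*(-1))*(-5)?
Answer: -42697/64885 ≈ -0.65804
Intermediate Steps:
P = 25 (P = -5*(-5) = 25)
M(B) = 25/B
M(-38) - 1/(3248 + 3582) = 25/(-38) - 1/(3248 + 3582) = 25*(-1/38) - 1/6830 = -25/38 - 1*1/6830 = -25/38 - 1/6830 = -42697/64885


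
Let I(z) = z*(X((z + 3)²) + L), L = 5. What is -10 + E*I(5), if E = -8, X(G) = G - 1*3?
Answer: -2650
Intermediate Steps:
X(G) = -3 + G (X(G) = G - 3 = -3 + G)
I(z) = z*(2 + (3 + z)²) (I(z) = z*((-3 + (z + 3)²) + 5) = z*((-3 + (3 + z)²) + 5) = z*(2 + (3 + z)²))
-10 + E*I(5) = -10 - 40*(2 + (3 + 5)²) = -10 - 40*(2 + 8²) = -10 - 40*(2 + 64) = -10 - 40*66 = -10 - 8*330 = -10 - 2640 = -2650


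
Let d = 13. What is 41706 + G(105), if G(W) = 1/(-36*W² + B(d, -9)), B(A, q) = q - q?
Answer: 16553111399/396900 ≈ 41706.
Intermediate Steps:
B(A, q) = 0
G(W) = -1/(36*W²) (G(W) = 1/(-36*W² + 0) = 1/(-36*W²) = -1/(36*W²))
41706 + G(105) = 41706 - 1/36/105² = 41706 - 1/36*1/11025 = 41706 - 1/396900 = 16553111399/396900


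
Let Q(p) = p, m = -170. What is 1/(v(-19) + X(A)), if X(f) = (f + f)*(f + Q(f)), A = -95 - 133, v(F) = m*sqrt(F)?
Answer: I/(2*(85*sqrt(19) + 103968*I)) ≈ 4.8091e-6 + 1.7138e-8*I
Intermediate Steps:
v(F) = -170*sqrt(F)
A = -228
X(f) = 4*f**2 (X(f) = (f + f)*(f + f) = (2*f)*(2*f) = 4*f**2)
1/(v(-19) + X(A)) = 1/(-170*I*sqrt(19) + 4*(-228)**2) = 1/(-170*I*sqrt(19) + 4*51984) = 1/(-170*I*sqrt(19) + 207936) = 1/(207936 - 170*I*sqrt(19))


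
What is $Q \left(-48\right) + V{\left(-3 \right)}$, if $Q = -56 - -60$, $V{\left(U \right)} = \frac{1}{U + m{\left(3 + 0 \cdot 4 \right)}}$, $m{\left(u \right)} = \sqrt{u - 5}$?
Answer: $- \frac{2115}{11} - \frac{i \sqrt{2}}{11} \approx -192.27 - 0.12856 i$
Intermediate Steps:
$m{\left(u \right)} = \sqrt{-5 + u}$
$V{\left(U \right)} = \frac{1}{U + i \sqrt{2}}$ ($V{\left(U \right)} = \frac{1}{U + \sqrt{-5 + \left(3 + 0 \cdot 4\right)}} = \frac{1}{U + \sqrt{-5 + \left(3 + 0\right)}} = \frac{1}{U + \sqrt{-5 + 3}} = \frac{1}{U + \sqrt{-2}} = \frac{1}{U + i \sqrt{2}}$)
$Q = 4$ ($Q = -56 + 60 = 4$)
$Q \left(-48\right) + V{\left(-3 \right)} = 4 \left(-48\right) + \frac{1}{-3 + i \sqrt{2}} = -192 + \frac{1}{-3 + i \sqrt{2}}$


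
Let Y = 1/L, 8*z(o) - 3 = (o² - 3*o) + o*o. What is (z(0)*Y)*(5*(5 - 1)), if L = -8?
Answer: -15/16 ≈ -0.93750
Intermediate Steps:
z(o) = 3/8 - 3*o/8 + o²/4 (z(o) = 3/8 + ((o² - 3*o) + o*o)/8 = 3/8 + ((o² - 3*o) + o²)/8 = 3/8 + (-3*o + 2*o²)/8 = 3/8 + (-3*o/8 + o²/4) = 3/8 - 3*o/8 + o²/4)
Y = -⅛ (Y = 1/(-8) = -⅛ ≈ -0.12500)
(z(0)*Y)*(5*(5 - 1)) = ((3/8 - 3/8*0 + (¼)*0²)*(-⅛))*(5*(5 - 1)) = ((3/8 + 0 + (¼)*0)*(-⅛))*(5*4) = ((3/8 + 0 + 0)*(-⅛))*20 = ((3/8)*(-⅛))*20 = -3/64*20 = -15/16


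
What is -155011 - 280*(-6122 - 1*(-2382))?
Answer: 892189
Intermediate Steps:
-155011 - 280*(-6122 - 1*(-2382)) = -155011 - 280*(-6122 + 2382) = -155011 - 280*(-3740) = -155011 + 1047200 = 892189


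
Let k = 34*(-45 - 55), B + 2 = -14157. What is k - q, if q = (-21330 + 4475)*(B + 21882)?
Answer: 130167765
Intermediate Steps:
B = -14159 (B = -2 - 14157 = -14159)
k = -3400 (k = 34*(-100) = -3400)
q = -130171165 (q = (-21330 + 4475)*(-14159 + 21882) = -16855*7723 = -130171165)
k - q = -3400 - 1*(-130171165) = -3400 + 130171165 = 130167765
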